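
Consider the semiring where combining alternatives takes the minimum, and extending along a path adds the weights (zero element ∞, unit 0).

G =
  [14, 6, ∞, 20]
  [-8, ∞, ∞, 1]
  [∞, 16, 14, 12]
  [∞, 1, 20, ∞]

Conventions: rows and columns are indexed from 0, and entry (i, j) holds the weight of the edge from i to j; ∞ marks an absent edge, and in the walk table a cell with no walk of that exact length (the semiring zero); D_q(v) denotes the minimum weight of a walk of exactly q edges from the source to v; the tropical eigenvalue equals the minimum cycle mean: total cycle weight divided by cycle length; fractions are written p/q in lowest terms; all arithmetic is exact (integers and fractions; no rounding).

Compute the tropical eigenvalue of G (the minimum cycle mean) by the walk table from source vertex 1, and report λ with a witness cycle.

q=0: [∞, 0, ∞, ∞]
q=1: [-8, ∞, ∞, 1]
q=2: [6, -2, 21, 12]
q=3: [-10, 12, 32, -1]
q=4: [4, -4, 19, 10]
Optimal cycle mean attained by: cycle 0->1->0, total 6 + (-8), length 2.
Answer: λ = -1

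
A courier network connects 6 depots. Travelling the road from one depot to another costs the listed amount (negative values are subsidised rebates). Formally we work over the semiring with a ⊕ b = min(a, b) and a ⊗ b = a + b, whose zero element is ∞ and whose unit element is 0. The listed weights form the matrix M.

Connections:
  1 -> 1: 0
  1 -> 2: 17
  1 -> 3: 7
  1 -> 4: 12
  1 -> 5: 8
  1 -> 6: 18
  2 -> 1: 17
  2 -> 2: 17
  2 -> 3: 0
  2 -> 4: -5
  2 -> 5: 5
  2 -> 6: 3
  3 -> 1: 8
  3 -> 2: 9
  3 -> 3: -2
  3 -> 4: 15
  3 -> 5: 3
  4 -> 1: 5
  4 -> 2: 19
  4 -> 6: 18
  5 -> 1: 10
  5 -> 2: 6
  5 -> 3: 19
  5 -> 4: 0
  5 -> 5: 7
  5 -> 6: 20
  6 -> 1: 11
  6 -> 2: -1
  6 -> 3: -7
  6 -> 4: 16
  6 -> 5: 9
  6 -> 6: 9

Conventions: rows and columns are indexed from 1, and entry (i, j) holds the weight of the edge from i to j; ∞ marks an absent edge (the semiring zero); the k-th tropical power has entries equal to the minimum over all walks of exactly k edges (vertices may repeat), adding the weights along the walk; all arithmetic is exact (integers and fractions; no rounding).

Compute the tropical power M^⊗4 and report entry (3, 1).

M^⊗2:
  [0, 14, 5, 8, 8, 18]
  [0, 2, -4, 5, 3, 12]
  [6, 7, -4, 3, 1, 12]
  [5, 17, 11, 14, 13, 22]
  [5, 13, 6, 1, 11, 9]
  [1, 2, -9, -6, -4, 2]
M^⊗3:
  [0, 14, 3, 8, 8, 17]
  [0, 5, -6, -3, -1, 5]
  [4, 5, -6, 1, -1, 10]
  [5, 19, 9, 12, 13, 20]
  [5, 8, 2, 8, 9, 16]
  [-1, 0, -11, -4, -6, 5]
M^⊗4:
  [0, 12, 1, 8, 6, 17]
  [0, 3, -8, -1, -3, 8]
  [2, 3, -8, -1, -3, 8]
  [5, 18, 7, 13, 12, 22]
  [5, 11, 0, 3, 5, 11]
  [-3, -2, -13, -6, -8, 3]
Key observation: the optimum is the walk 3->3->3->3->1, with weight (-2) + (-2) + (-2) + 8 = 2.
Optimal value attained by: walk 3->3->3->3->1.
Answer: (M^⊗4)[3][1] = 2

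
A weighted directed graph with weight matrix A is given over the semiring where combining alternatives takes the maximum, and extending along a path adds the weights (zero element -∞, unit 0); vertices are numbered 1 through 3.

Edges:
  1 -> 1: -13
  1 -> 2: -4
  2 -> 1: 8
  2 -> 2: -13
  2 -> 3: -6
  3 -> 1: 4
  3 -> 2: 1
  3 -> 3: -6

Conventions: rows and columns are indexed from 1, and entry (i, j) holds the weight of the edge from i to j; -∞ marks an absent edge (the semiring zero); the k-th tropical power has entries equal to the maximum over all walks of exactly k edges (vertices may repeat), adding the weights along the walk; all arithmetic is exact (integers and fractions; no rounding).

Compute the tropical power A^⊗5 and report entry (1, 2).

A^⊗2:
  [4, -17, -10]
  [-2, 4, -12]
  [9, 0, -5]
A^⊗3:
  [-6, 0, -16]
  [12, -6, -2]
  [8, 5, -6]
A^⊗4:
  [8, -10, -6]
  [2, 8, -8]
  [13, 4, -1]
A^⊗5:
  [-2, 4, -12]
  [16, -2, 2]
  [12, 9, -2]
Key observation: the optimum is the walk 1->2->1->2->1->2, with weight (-4) + 8 + (-4) + 8 + (-4) = 4.
Optimal value attained by: walk 1->2->1->2->1->2.
Answer: (A^⊗5)[1][2] = 4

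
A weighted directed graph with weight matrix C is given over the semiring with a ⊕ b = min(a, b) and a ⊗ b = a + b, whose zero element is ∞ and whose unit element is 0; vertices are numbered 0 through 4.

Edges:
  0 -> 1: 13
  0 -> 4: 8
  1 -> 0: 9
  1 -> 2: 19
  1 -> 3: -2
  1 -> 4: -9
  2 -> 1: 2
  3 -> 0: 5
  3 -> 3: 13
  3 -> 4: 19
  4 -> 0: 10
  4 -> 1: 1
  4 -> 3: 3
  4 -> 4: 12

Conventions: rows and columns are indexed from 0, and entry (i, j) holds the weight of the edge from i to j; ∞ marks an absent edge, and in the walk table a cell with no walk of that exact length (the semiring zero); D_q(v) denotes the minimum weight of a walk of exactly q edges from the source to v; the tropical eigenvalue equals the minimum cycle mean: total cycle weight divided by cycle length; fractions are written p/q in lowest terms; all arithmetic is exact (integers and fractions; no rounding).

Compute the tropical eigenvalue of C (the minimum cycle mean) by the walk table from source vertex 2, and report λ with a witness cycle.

q=0: [∞, ∞, 0, ∞, ∞]
q=1: [∞, 2, ∞, ∞, ∞]
q=2: [11, ∞, 21, 0, -7]
q=3: [3, -6, ∞, -4, 5]
q=4: [1, 6, 13, -8, -15]
q=5: [-5, -14, 25, -12, -3]
Optimal cycle mean attained by: cycle 1->4->1, total (-9) + 1, length 2.
Answer: λ = -4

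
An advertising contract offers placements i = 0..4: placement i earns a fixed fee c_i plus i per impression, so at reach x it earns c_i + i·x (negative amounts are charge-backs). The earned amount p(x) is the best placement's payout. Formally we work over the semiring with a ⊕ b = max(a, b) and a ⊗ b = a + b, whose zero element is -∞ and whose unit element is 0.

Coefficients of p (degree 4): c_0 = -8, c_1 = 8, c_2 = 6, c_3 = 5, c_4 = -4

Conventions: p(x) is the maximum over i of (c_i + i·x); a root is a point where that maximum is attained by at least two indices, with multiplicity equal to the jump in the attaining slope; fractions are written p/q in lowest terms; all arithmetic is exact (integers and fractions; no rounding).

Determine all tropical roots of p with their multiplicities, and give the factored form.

hull edge (i=0, c=-8) to (i=1, c=8): slope 16, span 1
hull edge (i=1, c=8) to (i=3, c=5): slope -3/2, span 2
hull edge (i=3, c=5) to (i=4, c=-4): slope -9, span 1
Factored form: p(x) = -4 ⊗ (x ⊕ (-16)) ⊗ (x ⊕ 3/2) ⊗ (x ⊕ 3/2) ⊗ (x ⊕ 9)
Answer: roots = -16 (mult 1), 3/2 (mult 2), 9 (mult 1)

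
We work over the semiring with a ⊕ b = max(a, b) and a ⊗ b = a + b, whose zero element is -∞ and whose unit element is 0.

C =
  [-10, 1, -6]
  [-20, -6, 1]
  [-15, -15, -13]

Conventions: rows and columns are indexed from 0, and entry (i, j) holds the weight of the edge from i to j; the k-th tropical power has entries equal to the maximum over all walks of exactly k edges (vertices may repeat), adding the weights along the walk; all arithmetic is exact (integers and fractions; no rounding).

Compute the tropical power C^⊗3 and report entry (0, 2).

C^⊗2:
  [-19, -5, 2]
  [-14, -12, -5]
  [-25, -14, -14]
C^⊗3:
  [-13, -11, -4]
  [-20, -13, -11]
  [-29, -20, -13]
Key observation: the optimum is the walk 0->1->1->2, with weight 1 + (-6) + 1 = -4.
Optimal value attained by: walk 0->1->1->2.
Answer: (C^⊗3)[0][2] = -4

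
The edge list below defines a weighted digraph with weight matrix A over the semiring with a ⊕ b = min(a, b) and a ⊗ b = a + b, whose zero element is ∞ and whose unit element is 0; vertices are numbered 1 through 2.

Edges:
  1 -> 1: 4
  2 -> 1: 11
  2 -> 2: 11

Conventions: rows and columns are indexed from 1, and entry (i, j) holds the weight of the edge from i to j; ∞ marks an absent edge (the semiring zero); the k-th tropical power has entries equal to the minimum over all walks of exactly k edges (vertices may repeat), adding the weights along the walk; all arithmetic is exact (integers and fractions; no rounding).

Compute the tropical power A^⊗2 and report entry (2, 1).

A^⊗2:
  [8, ∞]
  [15, 22]
Key observation: the optimum is the walk 2->1->1, with weight 11 + 4 = 15.
Optimal value attained by: walk 2->1->1.
Answer: (A^⊗2)[2][1] = 15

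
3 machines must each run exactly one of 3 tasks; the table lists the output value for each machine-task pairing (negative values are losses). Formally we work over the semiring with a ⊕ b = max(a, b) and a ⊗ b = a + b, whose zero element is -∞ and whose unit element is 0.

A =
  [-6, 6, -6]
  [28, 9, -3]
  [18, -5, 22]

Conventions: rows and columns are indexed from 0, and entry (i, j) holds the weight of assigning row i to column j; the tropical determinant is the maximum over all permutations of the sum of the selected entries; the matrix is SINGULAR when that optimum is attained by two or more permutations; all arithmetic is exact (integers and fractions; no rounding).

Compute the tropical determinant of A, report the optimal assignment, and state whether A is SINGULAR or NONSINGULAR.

σ = (0, 1, 2): (-6) + 9 + 22 = 25
σ = (0, 2, 1): (-6) + (-3) + (-5) = -14
σ = (1, 0, 2): 6 + 28 + 22 = 56
σ = (1, 2, 0): 6 + (-3) + 18 = 21
σ = (2, 0, 1): (-6) + 28 + (-5) = 17
σ = (2, 1, 0): (-6) + 9 + 18 = 21
Optimal value attained by: σ = (1, 0, 2).
Answer: det⊕(A) = 56; verdict: NONSINGULAR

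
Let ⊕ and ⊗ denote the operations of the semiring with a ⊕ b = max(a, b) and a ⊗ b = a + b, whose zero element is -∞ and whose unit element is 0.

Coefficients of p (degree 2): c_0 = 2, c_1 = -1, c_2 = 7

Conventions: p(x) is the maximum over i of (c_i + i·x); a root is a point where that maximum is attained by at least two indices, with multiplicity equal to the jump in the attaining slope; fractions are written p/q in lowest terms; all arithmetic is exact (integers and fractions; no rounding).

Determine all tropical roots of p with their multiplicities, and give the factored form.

hull edge (i=0, c=2) to (i=2, c=7): slope 5/2, span 2
Factored form: p(x) = 7 ⊗ (x ⊕ (-5/2)) ⊗ (x ⊕ (-5/2))
Answer: roots = -5/2 (mult 2)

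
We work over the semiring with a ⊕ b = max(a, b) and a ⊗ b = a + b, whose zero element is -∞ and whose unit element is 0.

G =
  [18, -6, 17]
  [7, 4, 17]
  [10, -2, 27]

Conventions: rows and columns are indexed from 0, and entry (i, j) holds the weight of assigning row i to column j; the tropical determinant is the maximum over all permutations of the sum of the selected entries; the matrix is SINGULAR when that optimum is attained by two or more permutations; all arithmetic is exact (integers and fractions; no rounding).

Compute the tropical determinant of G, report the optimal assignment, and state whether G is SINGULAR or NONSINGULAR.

σ = (0, 1, 2): 18 + 4 + 27 = 49
σ = (0, 2, 1): 18 + 17 + (-2) = 33
σ = (1, 0, 2): (-6) + 7 + 27 = 28
σ = (1, 2, 0): (-6) + 17 + 10 = 21
σ = (2, 0, 1): 17 + 7 + (-2) = 22
σ = (2, 1, 0): 17 + 4 + 10 = 31
Optimal value attained by: σ = (0, 1, 2).
Answer: det⊕(G) = 49; verdict: NONSINGULAR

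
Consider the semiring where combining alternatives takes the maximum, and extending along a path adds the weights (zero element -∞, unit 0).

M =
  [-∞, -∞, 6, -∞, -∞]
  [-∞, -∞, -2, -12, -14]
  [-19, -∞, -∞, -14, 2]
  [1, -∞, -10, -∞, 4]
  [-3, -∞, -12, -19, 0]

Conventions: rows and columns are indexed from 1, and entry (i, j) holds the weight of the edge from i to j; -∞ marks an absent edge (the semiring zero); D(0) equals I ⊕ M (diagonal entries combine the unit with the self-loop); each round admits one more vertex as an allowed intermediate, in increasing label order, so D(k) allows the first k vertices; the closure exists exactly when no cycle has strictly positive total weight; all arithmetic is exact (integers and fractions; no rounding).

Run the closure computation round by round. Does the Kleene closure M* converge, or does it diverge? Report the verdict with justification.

D(0):
  [0, -∞, 6, -∞, -∞]
  [-∞, 0, -2, -12, -14]
  [-19, -∞, 0, -14, 2]
  [1, -∞, -10, 0, 4]
  [-3, -∞, -12, -19, 0]
D(1):
  [0, -∞, 6, -∞, -∞]
  [-∞, 0, -2, -12, -14]
  [-19, -∞, 0, -14, 2]
  [1, -∞, 7, 0, 4]
  [-3, -∞, 3, -19, 0]
D(2):
  [0, -∞, 6, -∞, -∞]
  [-∞, 0, -2, -12, -14]
  [-19, -∞, 0, -14, 2]
  [1, -∞, 7, 0, 4]
  [-3, -∞, 3, -19, 0]
Detection: at round 3, diagonal entry (5, 5) turns strictly positive.
Key observation: the cycle 5->1->3->5 has total weight (-3) + 6 + 2, which is strictly positive.
Answer: DIVERGES — positive cycle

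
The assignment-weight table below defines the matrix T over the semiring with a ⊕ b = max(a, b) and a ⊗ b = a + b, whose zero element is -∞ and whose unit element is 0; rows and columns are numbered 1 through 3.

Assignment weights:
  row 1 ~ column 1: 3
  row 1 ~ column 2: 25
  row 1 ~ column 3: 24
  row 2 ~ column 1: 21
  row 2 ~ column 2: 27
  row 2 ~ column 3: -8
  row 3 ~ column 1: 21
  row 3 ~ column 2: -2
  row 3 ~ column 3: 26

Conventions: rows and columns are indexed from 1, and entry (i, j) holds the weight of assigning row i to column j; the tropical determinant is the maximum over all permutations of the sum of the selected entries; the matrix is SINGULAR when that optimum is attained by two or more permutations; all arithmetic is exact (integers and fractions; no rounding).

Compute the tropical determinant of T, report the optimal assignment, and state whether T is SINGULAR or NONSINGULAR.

σ = (1, 2, 3): 3 + 27 + 26 = 56
σ = (1, 3, 2): 3 + (-8) + (-2) = -7
σ = (2, 1, 3): 25 + 21 + 26 = 72
σ = (2, 3, 1): 25 + (-8) + 21 = 38
σ = (3, 1, 2): 24 + 21 + (-2) = 43
σ = (3, 2, 1): 24 + 27 + 21 = 72
Optimal value attained by: σ = (2, 1, 3).
Answer: det⊕(T) = 72; verdict: SINGULAR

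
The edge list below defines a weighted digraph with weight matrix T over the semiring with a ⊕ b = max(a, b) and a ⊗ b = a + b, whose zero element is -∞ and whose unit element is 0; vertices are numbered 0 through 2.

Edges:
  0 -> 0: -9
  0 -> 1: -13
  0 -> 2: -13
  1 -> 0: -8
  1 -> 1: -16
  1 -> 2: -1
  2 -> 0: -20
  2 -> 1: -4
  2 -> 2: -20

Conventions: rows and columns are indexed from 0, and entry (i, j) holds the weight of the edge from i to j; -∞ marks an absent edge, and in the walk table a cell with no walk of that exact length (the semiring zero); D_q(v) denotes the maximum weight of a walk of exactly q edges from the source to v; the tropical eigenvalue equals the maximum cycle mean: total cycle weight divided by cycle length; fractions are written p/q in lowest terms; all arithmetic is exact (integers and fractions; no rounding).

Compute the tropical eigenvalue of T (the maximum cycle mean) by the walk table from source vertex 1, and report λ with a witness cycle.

q=0: [-∞, 0, -∞]
q=1: [-8, -16, -1]
q=2: [-17, -5, -17]
q=3: [-13, -21, -6]
Optimal cycle mean attained by: cycle 1->2->1, total (-1) + (-4), length 2.
Answer: λ = -5/2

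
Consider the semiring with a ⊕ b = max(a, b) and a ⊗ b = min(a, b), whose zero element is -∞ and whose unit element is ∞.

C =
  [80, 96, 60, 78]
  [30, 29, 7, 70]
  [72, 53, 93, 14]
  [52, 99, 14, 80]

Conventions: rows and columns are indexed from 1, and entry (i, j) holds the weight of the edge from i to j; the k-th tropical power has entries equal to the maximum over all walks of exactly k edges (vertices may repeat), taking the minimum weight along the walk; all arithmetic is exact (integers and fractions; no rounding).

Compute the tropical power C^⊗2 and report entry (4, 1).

C^⊗2:
  [80, 80, 60, 78]
  [52, 70, 30, 70]
  [72, 72, 93, 72]
  [52, 80, 52, 80]
Key observation: the optimum is the walk 4->1->1, with weight 52 min 80 = 52.
Optimal value attained by: walk 4->1->1.
Answer: (C^⊗2)[4][1] = 52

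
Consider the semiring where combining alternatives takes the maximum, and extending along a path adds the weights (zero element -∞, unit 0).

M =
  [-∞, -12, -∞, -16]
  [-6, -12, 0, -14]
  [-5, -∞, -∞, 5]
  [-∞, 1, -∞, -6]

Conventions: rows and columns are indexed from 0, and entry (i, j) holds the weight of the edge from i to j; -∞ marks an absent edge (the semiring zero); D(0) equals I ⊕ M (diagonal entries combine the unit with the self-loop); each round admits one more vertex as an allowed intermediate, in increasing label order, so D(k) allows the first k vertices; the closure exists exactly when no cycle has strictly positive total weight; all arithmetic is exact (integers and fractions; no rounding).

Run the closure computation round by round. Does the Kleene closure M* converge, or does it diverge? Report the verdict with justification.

D(0):
  [0, -12, -∞, -16]
  [-6, 0, 0, -14]
  [-5, -∞, 0, 5]
  [-∞, 1, -∞, 0]
D(1):
  [0, -12, -∞, -16]
  [-6, 0, 0, -14]
  [-5, -17, 0, 5]
  [-∞, 1, -∞, 0]
D(2):
  [0, -12, -12, -16]
  [-6, 0, 0, -14]
  [-5, -17, 0, 5]
  [-5, 1, 1, 0]
Detection: at round 3, diagonal entry (3, 3) turns strictly positive.
Key observation: the cycle 3->1->2->3 has total weight 1 + 0 + 5, which is strictly positive.
Answer: DIVERGES — positive cycle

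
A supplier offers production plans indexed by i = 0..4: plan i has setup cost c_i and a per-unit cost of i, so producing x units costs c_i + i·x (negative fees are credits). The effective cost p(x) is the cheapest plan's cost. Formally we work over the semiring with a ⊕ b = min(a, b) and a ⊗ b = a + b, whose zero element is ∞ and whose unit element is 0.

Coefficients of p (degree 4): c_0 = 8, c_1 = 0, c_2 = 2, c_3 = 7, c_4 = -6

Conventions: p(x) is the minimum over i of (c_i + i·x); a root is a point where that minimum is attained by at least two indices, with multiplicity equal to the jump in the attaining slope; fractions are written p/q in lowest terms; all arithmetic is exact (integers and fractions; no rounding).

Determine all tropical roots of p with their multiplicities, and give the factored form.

hull edge (i=0, c=8) to (i=1, c=0): slope -8, span 1
hull edge (i=1, c=0) to (i=4, c=-6): slope -2, span 3
Factored form: p(x) = -6 ⊗ (x ⊕ 2) ⊗ (x ⊕ 2) ⊗ (x ⊕ 2) ⊗ (x ⊕ 8)
Answer: roots = 2 (mult 3), 8 (mult 1)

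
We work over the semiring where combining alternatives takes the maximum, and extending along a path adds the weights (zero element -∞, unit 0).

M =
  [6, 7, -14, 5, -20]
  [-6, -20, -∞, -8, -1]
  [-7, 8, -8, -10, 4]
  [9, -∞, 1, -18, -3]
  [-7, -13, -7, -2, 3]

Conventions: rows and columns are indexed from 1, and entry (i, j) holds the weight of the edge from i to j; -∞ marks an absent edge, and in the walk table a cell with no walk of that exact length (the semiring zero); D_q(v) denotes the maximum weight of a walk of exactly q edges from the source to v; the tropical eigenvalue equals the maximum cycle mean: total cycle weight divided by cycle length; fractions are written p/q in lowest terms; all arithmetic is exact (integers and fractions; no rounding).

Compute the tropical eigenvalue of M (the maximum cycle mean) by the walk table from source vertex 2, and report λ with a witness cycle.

q=0: [-∞, 0, -∞, -∞, -∞]
q=1: [-6, -20, -∞, -8, -1]
q=2: [1, 1, -7, -1, 2]
q=3: [8, 8, 0, 6, 5]
q=4: [15, 15, 7, 13, 8]
q=5: [22, 22, 14, 20, 14]
Optimal cycle mean attained by: cycle 1->4->1, total 5 + 9, length 2.
Answer: λ = 7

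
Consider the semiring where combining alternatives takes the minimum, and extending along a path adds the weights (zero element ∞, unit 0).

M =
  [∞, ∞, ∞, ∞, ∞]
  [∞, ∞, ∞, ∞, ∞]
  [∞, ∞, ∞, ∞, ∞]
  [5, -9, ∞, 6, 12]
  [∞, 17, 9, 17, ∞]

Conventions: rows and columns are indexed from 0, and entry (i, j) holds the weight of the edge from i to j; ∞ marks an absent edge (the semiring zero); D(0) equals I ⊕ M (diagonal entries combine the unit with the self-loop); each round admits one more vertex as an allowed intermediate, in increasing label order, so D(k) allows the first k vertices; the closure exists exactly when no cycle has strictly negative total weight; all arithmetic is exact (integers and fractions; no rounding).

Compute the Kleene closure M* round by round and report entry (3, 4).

D(0):
  [0, ∞, ∞, ∞, ∞]
  [∞, 0, ∞, ∞, ∞]
  [∞, ∞, 0, ∞, ∞]
  [5, -9, ∞, 0, 12]
  [∞, 17, 9, 17, 0]
D(1):
  [0, ∞, ∞, ∞, ∞]
  [∞, 0, ∞, ∞, ∞]
  [∞, ∞, 0, ∞, ∞]
  [5, -9, ∞, 0, 12]
  [∞, 17, 9, 17, 0]
D(2):
  [0, ∞, ∞, ∞, ∞]
  [∞, 0, ∞, ∞, ∞]
  [∞, ∞, 0, ∞, ∞]
  [5, -9, ∞, 0, 12]
  [∞, 17, 9, 17, 0]
D(3):
  [0, ∞, ∞, ∞, ∞]
  [∞, 0, ∞, ∞, ∞]
  [∞, ∞, 0, ∞, ∞]
  [5, -9, ∞, 0, 12]
  [∞, 17, 9, 17, 0]
D(4):
  [0, ∞, ∞, ∞, ∞]
  [∞, 0, ∞, ∞, ∞]
  [∞, ∞, 0, ∞, ∞]
  [5, -9, ∞, 0, 12]
  [22, 8, 9, 17, 0]
D(5):
  [0, ∞, ∞, ∞, ∞]
  [∞, 0, ∞, ∞, ∞]
  [∞, ∞, 0, ∞, ∞]
  [5, -9, 21, 0, 12]
  [22, 8, 9, 17, 0]
Answer: M*[3][4] = 12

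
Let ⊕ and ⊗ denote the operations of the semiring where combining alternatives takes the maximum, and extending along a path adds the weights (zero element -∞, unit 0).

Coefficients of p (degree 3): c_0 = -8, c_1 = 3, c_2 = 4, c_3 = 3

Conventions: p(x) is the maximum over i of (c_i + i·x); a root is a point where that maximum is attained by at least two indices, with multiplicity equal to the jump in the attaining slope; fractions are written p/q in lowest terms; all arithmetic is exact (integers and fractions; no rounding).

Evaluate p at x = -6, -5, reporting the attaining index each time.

p(-6) = max(-8+0·(-6)=-8, 3+1·(-6)=-3, 4+2·(-6)=-8, 3+3·(-6)=-15) = -3 (attained by i=1)
p(-5) = max(-8+0·(-5)=-8, 3+1·(-5)=-2, 4+2·(-5)=-6, 3+3·(-5)=-12) = -2 (attained by i=1)
Answer: p(-6) = -3; p(-5) = -2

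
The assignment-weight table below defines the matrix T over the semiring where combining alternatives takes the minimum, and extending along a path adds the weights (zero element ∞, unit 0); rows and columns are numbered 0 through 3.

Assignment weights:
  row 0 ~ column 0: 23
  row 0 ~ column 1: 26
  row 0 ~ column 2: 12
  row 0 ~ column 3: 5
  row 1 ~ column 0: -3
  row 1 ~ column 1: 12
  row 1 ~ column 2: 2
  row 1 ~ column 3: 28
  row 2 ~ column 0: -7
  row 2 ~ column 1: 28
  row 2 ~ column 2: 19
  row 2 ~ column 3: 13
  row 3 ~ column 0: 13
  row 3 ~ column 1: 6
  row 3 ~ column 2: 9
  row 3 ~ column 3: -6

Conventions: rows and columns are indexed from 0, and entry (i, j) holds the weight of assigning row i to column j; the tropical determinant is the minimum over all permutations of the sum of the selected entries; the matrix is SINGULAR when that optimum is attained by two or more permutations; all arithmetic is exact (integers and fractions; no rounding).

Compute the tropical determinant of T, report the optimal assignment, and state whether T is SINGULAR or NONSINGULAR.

σ = (0, 1, 2, 3): 23 + 12 + 19 + (-6) = 48
σ = (0, 1, 3, 2): 23 + 12 + 13 + 9 = 57
σ = (0, 2, 1, 3): 23 + 2 + 28 + (-6) = 47
σ = (0, 2, 3, 1): 23 + 2 + 13 + 6 = 44
σ = (0, 3, 1, 2): 23 + 28 + 28 + 9 = 88
σ = (0, 3, 2, 1): 23 + 28 + 19 + 6 = 76
σ = (1, 0, 2, 3): 26 + (-3) + 19 + (-6) = 36
σ = (1, 0, 3, 2): 26 + (-3) + 13 + 9 = 45
σ = (1, 2, 0, 3): 26 + 2 + (-7) + (-6) = 15
σ = (1, 2, 3, 0): 26 + 2 + 13 + 13 = 54
σ = (1, 3, 0, 2): 26 + 28 + (-7) + 9 = 56
σ = (1, 3, 2, 0): 26 + 28 + 19 + 13 = 86
σ = (2, 0, 1, 3): 12 + (-3) + 28 + (-6) = 31
σ = (2, 0, 3, 1): 12 + (-3) + 13 + 6 = 28
σ = (2, 1, 0, 3): 12 + 12 + (-7) + (-6) = 11
σ = (2, 1, 3, 0): 12 + 12 + 13 + 13 = 50
σ = (2, 3, 0, 1): 12 + 28 + (-7) + 6 = 39
σ = (2, 3, 1, 0): 12 + 28 + 28 + 13 = 81
σ = (3, 0, 1, 2): 5 + (-3) + 28 + 9 = 39
σ = (3, 0, 2, 1): 5 + (-3) + 19 + 6 = 27
σ = (3, 1, 0, 2): 5 + 12 + (-7) + 9 = 19
σ = (3, 1, 2, 0): 5 + 12 + 19 + 13 = 49
σ = (3, 2, 0, 1): 5 + 2 + (-7) + 6 = 6
σ = (3, 2, 1, 0): 5 + 2 + 28 + 13 = 48
Optimal value attained by: σ = (3, 2, 0, 1).
Answer: det⊕(T) = 6; verdict: NONSINGULAR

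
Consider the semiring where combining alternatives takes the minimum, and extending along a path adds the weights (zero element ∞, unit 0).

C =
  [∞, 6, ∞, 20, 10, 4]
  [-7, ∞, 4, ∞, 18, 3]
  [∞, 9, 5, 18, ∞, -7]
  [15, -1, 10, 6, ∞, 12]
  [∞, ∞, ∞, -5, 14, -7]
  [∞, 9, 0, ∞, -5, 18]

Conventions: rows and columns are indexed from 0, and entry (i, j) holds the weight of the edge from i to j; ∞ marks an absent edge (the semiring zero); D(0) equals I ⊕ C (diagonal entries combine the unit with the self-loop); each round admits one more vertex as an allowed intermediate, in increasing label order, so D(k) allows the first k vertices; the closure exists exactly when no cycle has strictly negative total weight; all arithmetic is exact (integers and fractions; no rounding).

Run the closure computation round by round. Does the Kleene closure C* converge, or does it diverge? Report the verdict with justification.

D(0):
  [0, 6, ∞, 20, 10, 4]
  [-7, 0, 4, ∞, 18, 3]
  [∞, 9, 0, 18, ∞, -7]
  [15, -1, 10, 0, ∞, 12]
  [∞, ∞, ∞, -5, 0, -7]
  [∞, 9, 0, ∞, -5, 0]
Detection: at round 1, diagonal entry (1, 1) turns strictly negative.
Key observation: the cycle 1->0->1 has total weight (-7) + 6, which is strictly negative.
Answer: DIVERGES — negative cycle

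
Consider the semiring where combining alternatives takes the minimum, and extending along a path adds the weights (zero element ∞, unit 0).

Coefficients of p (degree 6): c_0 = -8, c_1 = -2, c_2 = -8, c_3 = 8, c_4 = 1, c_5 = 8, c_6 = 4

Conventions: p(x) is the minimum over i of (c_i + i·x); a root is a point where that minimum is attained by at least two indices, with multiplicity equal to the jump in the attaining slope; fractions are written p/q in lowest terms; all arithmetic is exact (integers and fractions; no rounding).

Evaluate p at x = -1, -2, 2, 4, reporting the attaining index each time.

p(-1) = min(-8+0·(-1)=-8, -2+1·(-1)=-3, -8+2·(-1)=-10, 8+3·(-1)=5, 1+4·(-1)=-3, 8+5·(-1)=3, 4+6·(-1)=-2) = -10 (attained by i=2)
p(-2) = min(-8+0·(-2)=-8, -2+1·(-2)=-4, -8+2·(-2)=-12, 8+3·(-2)=2, 1+4·(-2)=-7, 8+5·(-2)=-2, 4+6·(-2)=-8) = -12 (attained by i=2)
p(2) = min(-8+0·2=-8, -2+1·2=0, -8+2·2=-4, 8+3·2=14, 1+4·2=9, 8+5·2=18, 4+6·2=16) = -8 (attained by i=0)
p(4) = min(-8+0·4=-8, -2+1·4=2, -8+2·4=0, 8+3·4=20, 1+4·4=17, 8+5·4=28, 4+6·4=28) = -8 (attained by i=0)
Answer: p(-1) = -10; p(-2) = -12; p(2) = -8; p(4) = -8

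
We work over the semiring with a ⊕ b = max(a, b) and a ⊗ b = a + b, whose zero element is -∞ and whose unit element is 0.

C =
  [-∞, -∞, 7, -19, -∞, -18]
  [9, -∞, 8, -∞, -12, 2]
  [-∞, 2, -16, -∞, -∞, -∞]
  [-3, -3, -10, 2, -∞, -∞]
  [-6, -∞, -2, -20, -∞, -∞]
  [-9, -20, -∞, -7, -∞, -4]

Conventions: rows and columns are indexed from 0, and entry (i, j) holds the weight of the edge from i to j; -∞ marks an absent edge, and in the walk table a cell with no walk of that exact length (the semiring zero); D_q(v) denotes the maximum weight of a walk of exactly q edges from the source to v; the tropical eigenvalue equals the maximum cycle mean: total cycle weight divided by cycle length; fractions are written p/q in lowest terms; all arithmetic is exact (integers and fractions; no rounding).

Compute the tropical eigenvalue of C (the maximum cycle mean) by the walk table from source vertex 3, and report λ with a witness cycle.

q=0: [-∞, -∞, -∞, 0, -∞, -∞]
q=1: [-3, -3, -10, 2, -∞, -∞]
q=2: [6, -1, 5, 4, -15, -1]
q=3: [8, 7, 13, 6, -13, 1]
q=4: [16, 15, 15, 8, -5, 9]
q=5: [24, 17, 23, 10, 3, 17]
q=6: [26, 25, 31, 12, 5, 19]
Optimal cycle mean attained by: cycle 0->2->1->0, total 7 + 2 + 9, length 3.
Answer: λ = 6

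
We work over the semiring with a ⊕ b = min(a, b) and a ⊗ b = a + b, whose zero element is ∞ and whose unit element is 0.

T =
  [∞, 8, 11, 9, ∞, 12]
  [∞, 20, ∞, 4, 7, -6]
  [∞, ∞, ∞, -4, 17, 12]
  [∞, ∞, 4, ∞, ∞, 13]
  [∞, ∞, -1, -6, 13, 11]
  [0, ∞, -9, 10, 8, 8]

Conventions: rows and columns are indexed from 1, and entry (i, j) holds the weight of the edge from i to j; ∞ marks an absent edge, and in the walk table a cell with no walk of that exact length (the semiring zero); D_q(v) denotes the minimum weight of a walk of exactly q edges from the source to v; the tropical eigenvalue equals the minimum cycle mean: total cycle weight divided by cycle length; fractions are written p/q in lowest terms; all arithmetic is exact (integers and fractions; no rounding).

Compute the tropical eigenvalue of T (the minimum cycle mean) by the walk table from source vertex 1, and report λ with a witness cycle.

q=0: [0, ∞, ∞, ∞, ∞, ∞]
q=1: [∞, 8, 11, 9, ∞, 12]
q=2: [12, 28, 3, 7, 15, 2]
q=3: [2, 20, -7, -1, 10, 10]
q=4: [10, 10, 1, -11, 10, 5]
q=5: [5, 18, -7, -3, 13, 2]
q=6: [2, 13, -7, -11, 10, 5]
Optimal cycle mean attained by: cycle 3->4->3, total (-4) + 4, length 2.
Answer: λ = 0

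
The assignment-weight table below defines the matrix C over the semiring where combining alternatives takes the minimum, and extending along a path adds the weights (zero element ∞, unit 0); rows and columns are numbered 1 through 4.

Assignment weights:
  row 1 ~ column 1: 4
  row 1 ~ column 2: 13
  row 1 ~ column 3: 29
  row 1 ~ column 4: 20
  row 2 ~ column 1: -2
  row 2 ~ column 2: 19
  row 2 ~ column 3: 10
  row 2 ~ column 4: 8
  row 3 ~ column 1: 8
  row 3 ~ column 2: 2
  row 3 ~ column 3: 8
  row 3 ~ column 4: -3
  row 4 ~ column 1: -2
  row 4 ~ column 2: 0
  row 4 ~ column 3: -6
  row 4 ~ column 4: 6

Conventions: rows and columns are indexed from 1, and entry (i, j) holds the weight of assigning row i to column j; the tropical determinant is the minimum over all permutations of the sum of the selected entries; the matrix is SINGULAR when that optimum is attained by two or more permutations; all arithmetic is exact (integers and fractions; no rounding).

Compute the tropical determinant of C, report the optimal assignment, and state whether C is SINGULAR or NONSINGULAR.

σ = (1, 2, 3, 4): 4 + 19 + 8 + 6 = 37
σ = (1, 2, 4, 3): 4 + 19 + (-3) + (-6) = 14
σ = (1, 3, 2, 4): 4 + 10 + 2 + 6 = 22
σ = (1, 3, 4, 2): 4 + 10 + (-3) + 0 = 11
σ = (1, 4, 2, 3): 4 + 8 + 2 + (-6) = 8
σ = (1, 4, 3, 2): 4 + 8 + 8 + 0 = 20
σ = (2, 1, 3, 4): 13 + (-2) + 8 + 6 = 25
σ = (2, 1, 4, 3): 13 + (-2) + (-3) + (-6) = 2
σ = (2, 3, 1, 4): 13 + 10 + 8 + 6 = 37
σ = (2, 3, 4, 1): 13 + 10 + (-3) + (-2) = 18
σ = (2, 4, 1, 3): 13 + 8 + 8 + (-6) = 23
σ = (2, 4, 3, 1): 13 + 8 + 8 + (-2) = 27
σ = (3, 1, 2, 4): 29 + (-2) + 2 + 6 = 35
σ = (3, 1, 4, 2): 29 + (-2) + (-3) + 0 = 24
σ = (3, 2, 1, 4): 29 + 19 + 8 + 6 = 62
σ = (3, 2, 4, 1): 29 + 19 + (-3) + (-2) = 43
σ = (3, 4, 1, 2): 29 + 8 + 8 + 0 = 45
σ = (3, 4, 2, 1): 29 + 8 + 2 + (-2) = 37
σ = (4, 1, 2, 3): 20 + (-2) + 2 + (-6) = 14
σ = (4, 1, 3, 2): 20 + (-2) + 8 + 0 = 26
σ = (4, 2, 1, 3): 20 + 19 + 8 + (-6) = 41
σ = (4, 2, 3, 1): 20 + 19 + 8 + (-2) = 45
σ = (4, 3, 1, 2): 20 + 10 + 8 + 0 = 38
σ = (4, 3, 2, 1): 20 + 10 + 2 + (-2) = 30
Optimal value attained by: σ = (2, 1, 4, 3).
Answer: det⊕(C) = 2; verdict: NONSINGULAR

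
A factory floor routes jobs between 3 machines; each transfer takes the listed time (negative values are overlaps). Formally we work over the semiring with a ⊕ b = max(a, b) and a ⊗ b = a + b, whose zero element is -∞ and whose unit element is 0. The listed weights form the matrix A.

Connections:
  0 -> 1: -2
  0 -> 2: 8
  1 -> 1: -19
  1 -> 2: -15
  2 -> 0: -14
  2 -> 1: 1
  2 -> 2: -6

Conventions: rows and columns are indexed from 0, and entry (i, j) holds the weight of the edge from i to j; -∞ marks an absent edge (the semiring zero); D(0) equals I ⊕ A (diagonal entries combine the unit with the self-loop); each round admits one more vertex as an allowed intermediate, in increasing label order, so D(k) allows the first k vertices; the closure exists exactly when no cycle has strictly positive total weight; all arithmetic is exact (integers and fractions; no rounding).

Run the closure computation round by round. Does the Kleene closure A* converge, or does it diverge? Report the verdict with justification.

D(0):
  [0, -2, 8]
  [-∞, 0, -15]
  [-14, 1, 0]
D(1):
  [0, -2, 8]
  [-∞, 0, -15]
  [-14, 1, 0]
D(2):
  [0, -2, 8]
  [-∞, 0, -15]
  [-14, 1, 0]
D(3):
  [0, 9, 8]
  [-29, 0, -15]
  [-14, 1, 0]
Key observation: every diagonal entry stays at the unit through all rounds, so no improving cycle exists.
Answer: CONVERGES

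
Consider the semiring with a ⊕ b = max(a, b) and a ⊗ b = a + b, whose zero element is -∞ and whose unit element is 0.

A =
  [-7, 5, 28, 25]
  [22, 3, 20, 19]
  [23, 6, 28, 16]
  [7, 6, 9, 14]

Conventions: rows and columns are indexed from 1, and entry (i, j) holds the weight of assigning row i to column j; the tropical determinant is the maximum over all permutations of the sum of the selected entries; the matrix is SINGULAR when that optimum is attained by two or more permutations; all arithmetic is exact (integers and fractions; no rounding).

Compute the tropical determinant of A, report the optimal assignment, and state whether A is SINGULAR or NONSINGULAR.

σ = (1, 2, 3, 4): (-7) + 3 + 28 + 14 = 38
σ = (1, 2, 4, 3): (-7) + 3 + 16 + 9 = 21
σ = (1, 3, 2, 4): (-7) + 20 + 6 + 14 = 33
σ = (1, 3, 4, 2): (-7) + 20 + 16 + 6 = 35
σ = (1, 4, 2, 3): (-7) + 19 + 6 + 9 = 27
σ = (1, 4, 3, 2): (-7) + 19 + 28 + 6 = 46
σ = (2, 1, 3, 4): 5 + 22 + 28 + 14 = 69
σ = (2, 1, 4, 3): 5 + 22 + 16 + 9 = 52
σ = (2, 3, 1, 4): 5 + 20 + 23 + 14 = 62
σ = (2, 3, 4, 1): 5 + 20 + 16 + 7 = 48
σ = (2, 4, 1, 3): 5 + 19 + 23 + 9 = 56
σ = (2, 4, 3, 1): 5 + 19 + 28 + 7 = 59
σ = (3, 1, 2, 4): 28 + 22 + 6 + 14 = 70
σ = (3, 1, 4, 2): 28 + 22 + 16 + 6 = 72
σ = (3, 2, 1, 4): 28 + 3 + 23 + 14 = 68
σ = (3, 2, 4, 1): 28 + 3 + 16 + 7 = 54
σ = (3, 4, 1, 2): 28 + 19 + 23 + 6 = 76
σ = (3, 4, 2, 1): 28 + 19 + 6 + 7 = 60
σ = (4, 1, 2, 3): 25 + 22 + 6 + 9 = 62
σ = (4, 1, 3, 2): 25 + 22 + 28 + 6 = 81
σ = (4, 2, 1, 3): 25 + 3 + 23 + 9 = 60
σ = (4, 2, 3, 1): 25 + 3 + 28 + 7 = 63
σ = (4, 3, 1, 2): 25 + 20 + 23 + 6 = 74
σ = (4, 3, 2, 1): 25 + 20 + 6 + 7 = 58
Optimal value attained by: σ = (4, 1, 3, 2).
Answer: det⊕(A) = 81; verdict: NONSINGULAR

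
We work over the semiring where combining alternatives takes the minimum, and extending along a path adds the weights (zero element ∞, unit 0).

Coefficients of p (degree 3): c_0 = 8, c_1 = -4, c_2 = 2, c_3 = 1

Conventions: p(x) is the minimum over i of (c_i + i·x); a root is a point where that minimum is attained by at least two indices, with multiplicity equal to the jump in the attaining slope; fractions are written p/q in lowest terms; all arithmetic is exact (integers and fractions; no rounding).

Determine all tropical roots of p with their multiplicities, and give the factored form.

hull edge (i=0, c=8) to (i=1, c=-4): slope -12, span 1
hull edge (i=1, c=-4) to (i=3, c=1): slope 5/2, span 2
Factored form: p(x) = 1 ⊗ (x ⊕ (-5/2)) ⊗ (x ⊕ (-5/2)) ⊗ (x ⊕ 12)
Answer: roots = -5/2 (mult 2), 12 (mult 1)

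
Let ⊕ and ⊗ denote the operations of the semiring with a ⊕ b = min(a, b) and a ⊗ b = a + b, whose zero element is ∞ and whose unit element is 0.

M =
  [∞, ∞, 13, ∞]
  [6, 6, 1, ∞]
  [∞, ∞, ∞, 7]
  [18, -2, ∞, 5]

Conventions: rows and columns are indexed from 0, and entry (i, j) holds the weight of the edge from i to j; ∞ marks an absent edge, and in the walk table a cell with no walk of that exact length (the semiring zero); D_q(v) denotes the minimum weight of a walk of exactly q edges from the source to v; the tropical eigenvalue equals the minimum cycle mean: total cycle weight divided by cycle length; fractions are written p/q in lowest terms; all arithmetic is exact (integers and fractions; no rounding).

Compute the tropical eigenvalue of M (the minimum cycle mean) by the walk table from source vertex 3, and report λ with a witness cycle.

q=0: [∞, ∞, ∞, 0]
q=1: [18, -2, ∞, 5]
q=2: [4, 3, -1, 10]
q=3: [9, 8, 4, 6]
q=4: [14, 4, 9, 11]
Optimal cycle mean attained by: cycle 1->2->3->1, total 1 + 7 + (-2), length 3.
Answer: λ = 2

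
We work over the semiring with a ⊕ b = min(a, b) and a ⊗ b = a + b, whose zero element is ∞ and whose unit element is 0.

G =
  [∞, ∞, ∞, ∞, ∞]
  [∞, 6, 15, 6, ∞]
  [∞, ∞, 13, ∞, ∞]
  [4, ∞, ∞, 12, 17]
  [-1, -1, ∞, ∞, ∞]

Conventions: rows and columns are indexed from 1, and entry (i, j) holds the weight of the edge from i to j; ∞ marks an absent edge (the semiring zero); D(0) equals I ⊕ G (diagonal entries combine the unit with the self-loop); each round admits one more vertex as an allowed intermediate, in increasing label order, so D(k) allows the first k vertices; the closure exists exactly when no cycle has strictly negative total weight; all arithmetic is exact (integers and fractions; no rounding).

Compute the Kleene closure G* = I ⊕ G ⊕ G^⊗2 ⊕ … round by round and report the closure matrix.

D(0):
  [0, ∞, ∞, ∞, ∞]
  [∞, 0, 15, 6, ∞]
  [∞, ∞, 0, ∞, ∞]
  [4, ∞, ∞, 0, 17]
  [-1, -1, ∞, ∞, 0]
D(1):
  [0, ∞, ∞, ∞, ∞]
  [∞, 0, 15, 6, ∞]
  [∞, ∞, 0, ∞, ∞]
  [4, ∞, ∞, 0, 17]
  [-1, -1, ∞, ∞, 0]
D(2):
  [0, ∞, ∞, ∞, ∞]
  [∞, 0, 15, 6, ∞]
  [∞, ∞, 0, ∞, ∞]
  [4, ∞, ∞, 0, 17]
  [-1, -1, 14, 5, 0]
D(3):
  [0, ∞, ∞, ∞, ∞]
  [∞, 0, 15, 6, ∞]
  [∞, ∞, 0, ∞, ∞]
  [4, ∞, ∞, 0, 17]
  [-1, -1, 14, 5, 0]
D(4):
  [0, ∞, ∞, ∞, ∞]
  [10, 0, 15, 6, 23]
  [∞, ∞, 0, ∞, ∞]
  [4, ∞, ∞, 0, 17]
  [-1, -1, 14, 5, 0]
D(5):
  [0, ∞, ∞, ∞, ∞]
  [10, 0, 15, 6, 23]
  [∞, ∞, 0, ∞, ∞]
  [4, 16, 31, 0, 17]
  [-1, -1, 14, 5, 0]
Answer: G* = [[0, ∞, ∞, ∞, ∞], [10, 0, 15, 6, 23], [∞, ∞, 0, ∞, ∞], [4, 16, 31, 0, 17], [-1, -1, 14, 5, 0]]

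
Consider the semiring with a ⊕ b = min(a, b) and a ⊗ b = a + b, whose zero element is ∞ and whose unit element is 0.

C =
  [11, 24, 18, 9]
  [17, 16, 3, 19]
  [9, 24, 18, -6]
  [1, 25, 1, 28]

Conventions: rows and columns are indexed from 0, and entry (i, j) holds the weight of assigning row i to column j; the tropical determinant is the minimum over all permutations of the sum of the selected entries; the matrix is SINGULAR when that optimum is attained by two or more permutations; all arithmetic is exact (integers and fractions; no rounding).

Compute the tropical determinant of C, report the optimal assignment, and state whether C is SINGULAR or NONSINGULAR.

σ = (0, 1, 2, 3): 11 + 16 + 18 + 28 = 73
σ = (0, 1, 3, 2): 11 + 16 + (-6) + 1 = 22
σ = (0, 2, 1, 3): 11 + 3 + 24 + 28 = 66
σ = (0, 2, 3, 1): 11 + 3 + (-6) + 25 = 33
σ = (0, 3, 1, 2): 11 + 19 + 24 + 1 = 55
σ = (0, 3, 2, 1): 11 + 19 + 18 + 25 = 73
σ = (1, 0, 2, 3): 24 + 17 + 18 + 28 = 87
σ = (1, 0, 3, 2): 24 + 17 + (-6) + 1 = 36
σ = (1, 2, 0, 3): 24 + 3 + 9 + 28 = 64
σ = (1, 2, 3, 0): 24 + 3 + (-6) + 1 = 22
σ = (1, 3, 0, 2): 24 + 19 + 9 + 1 = 53
σ = (1, 3, 2, 0): 24 + 19 + 18 + 1 = 62
σ = (2, 0, 1, 3): 18 + 17 + 24 + 28 = 87
σ = (2, 0, 3, 1): 18 + 17 + (-6) + 25 = 54
σ = (2, 1, 0, 3): 18 + 16 + 9 + 28 = 71
σ = (2, 1, 3, 0): 18 + 16 + (-6) + 1 = 29
σ = (2, 3, 0, 1): 18 + 19 + 9 + 25 = 71
σ = (2, 3, 1, 0): 18 + 19 + 24 + 1 = 62
σ = (3, 0, 1, 2): 9 + 17 + 24 + 1 = 51
σ = (3, 0, 2, 1): 9 + 17 + 18 + 25 = 69
σ = (3, 1, 0, 2): 9 + 16 + 9 + 1 = 35
σ = (3, 1, 2, 0): 9 + 16 + 18 + 1 = 44
σ = (3, 2, 0, 1): 9 + 3 + 9 + 25 = 46
σ = (3, 2, 1, 0): 9 + 3 + 24 + 1 = 37
Optimal value attained by: σ = (0, 1, 3, 2).
Answer: det⊕(C) = 22; verdict: SINGULAR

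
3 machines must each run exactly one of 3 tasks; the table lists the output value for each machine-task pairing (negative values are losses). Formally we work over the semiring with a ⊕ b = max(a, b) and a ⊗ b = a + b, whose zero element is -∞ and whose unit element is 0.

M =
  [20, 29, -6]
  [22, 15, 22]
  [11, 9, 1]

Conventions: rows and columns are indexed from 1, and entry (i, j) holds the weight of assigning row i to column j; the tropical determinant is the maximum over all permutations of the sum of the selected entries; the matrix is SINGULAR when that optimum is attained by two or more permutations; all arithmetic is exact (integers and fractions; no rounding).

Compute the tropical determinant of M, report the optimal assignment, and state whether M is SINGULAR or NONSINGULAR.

σ = (1, 2, 3): 20 + 15 + 1 = 36
σ = (1, 3, 2): 20 + 22 + 9 = 51
σ = (2, 1, 3): 29 + 22 + 1 = 52
σ = (2, 3, 1): 29 + 22 + 11 = 62
σ = (3, 1, 2): (-6) + 22 + 9 = 25
σ = (3, 2, 1): (-6) + 15 + 11 = 20
Optimal value attained by: σ = (2, 3, 1).
Answer: det⊕(M) = 62; verdict: NONSINGULAR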